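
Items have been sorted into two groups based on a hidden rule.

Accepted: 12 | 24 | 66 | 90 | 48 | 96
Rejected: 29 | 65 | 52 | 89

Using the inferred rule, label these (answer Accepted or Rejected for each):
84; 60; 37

A rule that fits every label: multiple of 3 — true of each 'Accepted' example, false of each 'Rejected' one.
84: 84 = 3·28 — has this property, so Accepted. 60: 60 = 3·20 — has this property, so Accepted. 37: 37 = 3·12 + 1 — does not fit, so Rejected.

Accepted, Accepted, Rejected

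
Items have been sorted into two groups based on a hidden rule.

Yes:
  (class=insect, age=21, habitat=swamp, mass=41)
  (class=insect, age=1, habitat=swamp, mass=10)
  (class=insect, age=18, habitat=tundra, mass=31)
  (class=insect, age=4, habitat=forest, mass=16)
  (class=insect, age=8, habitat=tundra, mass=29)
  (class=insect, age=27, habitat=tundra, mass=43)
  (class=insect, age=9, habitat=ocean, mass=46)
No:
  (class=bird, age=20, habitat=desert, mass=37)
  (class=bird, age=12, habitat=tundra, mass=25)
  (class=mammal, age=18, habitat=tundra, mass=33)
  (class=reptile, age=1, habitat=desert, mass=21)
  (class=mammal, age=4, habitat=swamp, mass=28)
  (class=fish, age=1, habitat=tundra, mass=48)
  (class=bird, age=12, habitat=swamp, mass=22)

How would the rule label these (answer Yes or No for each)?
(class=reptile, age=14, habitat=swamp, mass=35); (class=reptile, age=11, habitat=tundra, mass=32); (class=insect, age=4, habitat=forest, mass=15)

The distinguishing property — class is insect — holds for all the 'Yes' cases and none of the 'No' cases.

No, No, Yes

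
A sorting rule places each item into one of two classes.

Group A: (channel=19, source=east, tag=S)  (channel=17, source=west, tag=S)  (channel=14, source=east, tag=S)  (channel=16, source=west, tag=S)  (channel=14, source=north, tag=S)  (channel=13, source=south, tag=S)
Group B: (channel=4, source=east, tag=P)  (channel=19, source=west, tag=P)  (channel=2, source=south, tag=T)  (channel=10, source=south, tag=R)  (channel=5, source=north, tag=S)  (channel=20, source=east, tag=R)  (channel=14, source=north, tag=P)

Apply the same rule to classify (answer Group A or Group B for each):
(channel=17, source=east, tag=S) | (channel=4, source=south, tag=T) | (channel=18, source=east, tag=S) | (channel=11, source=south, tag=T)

All 'Group A' examples share one property — tag is S AND channel ≥ 10 — and every 'Group B' example lacks it.
Group A: (channel=17, source=east, tag=S), since tag is S, channel = 17.
Group B: (channel=4, source=south, tag=T), since tag is T, channel = 4.
Group A: (channel=18, source=east, tag=S), since tag is S, channel = 18.
Group B: (channel=11, source=south, tag=T), since tag is T, channel = 11.

Group A, Group B, Group A, Group B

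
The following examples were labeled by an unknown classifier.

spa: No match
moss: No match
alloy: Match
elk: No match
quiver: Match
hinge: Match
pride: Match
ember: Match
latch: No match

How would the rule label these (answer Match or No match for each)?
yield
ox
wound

All 'Match' examples share one property — has ≥ 2 vowels — and every 'No match' example lacks it.

Match, No match, Match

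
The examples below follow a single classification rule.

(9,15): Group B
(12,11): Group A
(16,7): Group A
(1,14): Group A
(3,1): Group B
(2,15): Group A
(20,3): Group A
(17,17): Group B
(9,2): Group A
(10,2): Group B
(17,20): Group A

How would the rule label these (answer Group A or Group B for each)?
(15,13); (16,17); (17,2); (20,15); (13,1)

Group B, Group A, Group A, Group A, Group B

Rule: sum is odd. This holds for each 'Group A' example and fails for each 'Group B' one.
(15,13): 15+13 = 28, doesn't match → Group B. (16,17): 16+17 = 33, fits → Group A. (17,2): 17+2 = 19, fits → Group A. (20,15): 20+15 = 35, fits → Group A. (13,1): 13+1 = 14, doesn't match → Group B.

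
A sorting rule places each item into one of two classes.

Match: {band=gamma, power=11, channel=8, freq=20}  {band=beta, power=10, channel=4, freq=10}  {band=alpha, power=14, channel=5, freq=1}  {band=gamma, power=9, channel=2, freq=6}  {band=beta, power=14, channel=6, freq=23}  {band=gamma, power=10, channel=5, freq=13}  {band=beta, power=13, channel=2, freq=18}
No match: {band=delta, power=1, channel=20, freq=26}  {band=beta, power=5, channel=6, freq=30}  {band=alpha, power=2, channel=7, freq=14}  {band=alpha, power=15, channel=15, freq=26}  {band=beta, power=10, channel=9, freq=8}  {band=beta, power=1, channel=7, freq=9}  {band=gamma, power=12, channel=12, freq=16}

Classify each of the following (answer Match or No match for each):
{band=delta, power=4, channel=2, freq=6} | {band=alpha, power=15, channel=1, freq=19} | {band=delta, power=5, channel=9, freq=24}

A rule that fits every label: power ≥ 9 AND channel ≤ 8 — true of each 'Match' example, false of each 'No match' one.
{band=delta, power=4, channel=2, freq=6}: power = 4, channel = 2, does not satisfy this → No match.
{band=alpha, power=15, channel=1, freq=19}: power = 15, channel = 1, satisfies this → Match.
{band=delta, power=5, channel=9, freq=24}: power = 5, channel = 9, does not satisfy this → No match.

No match, Match, No match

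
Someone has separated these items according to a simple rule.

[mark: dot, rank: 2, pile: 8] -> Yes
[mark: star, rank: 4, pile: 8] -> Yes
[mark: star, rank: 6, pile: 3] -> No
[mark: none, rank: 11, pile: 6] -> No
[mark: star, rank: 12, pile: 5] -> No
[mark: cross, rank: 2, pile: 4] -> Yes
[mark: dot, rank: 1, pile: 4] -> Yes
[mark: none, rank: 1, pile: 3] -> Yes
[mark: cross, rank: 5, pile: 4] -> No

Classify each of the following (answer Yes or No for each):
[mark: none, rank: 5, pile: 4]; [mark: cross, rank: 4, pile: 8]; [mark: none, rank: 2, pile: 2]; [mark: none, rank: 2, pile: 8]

No, Yes, Yes, Yes

One predicate separates the groups cleanly: rank ≤ 4.
[mark: none, rank: 5, pile: 4]: rank = 5 — does not fit, so No. [mark: cross, rank: 4, pile: 8]: rank = 4 — passes, so Yes. [mark: none, rank: 2, pile: 2]: rank = 2 — passes, so Yes. [mark: none, rank: 2, pile: 8]: rank = 2 — passes, so Yes.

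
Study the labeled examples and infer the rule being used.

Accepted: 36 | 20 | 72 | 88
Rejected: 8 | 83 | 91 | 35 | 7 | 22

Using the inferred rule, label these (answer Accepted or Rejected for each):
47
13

Rejected, Rejected

Every 'Accepted' example satisfies: multiple of 4 AND at least 20. None of the 'Rejected' examples do.
Rejected: 47, since 47 = 4·11 + 3, 47 ≥ 20.
Rejected: 13, since 13 = 4·3 + 1, 13 < 20.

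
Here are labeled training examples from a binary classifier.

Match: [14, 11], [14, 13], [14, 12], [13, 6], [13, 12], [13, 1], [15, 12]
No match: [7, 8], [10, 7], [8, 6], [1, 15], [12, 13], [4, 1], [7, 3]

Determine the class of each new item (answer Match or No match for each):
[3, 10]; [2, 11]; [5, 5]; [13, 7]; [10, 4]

No match, No match, No match, Match, No match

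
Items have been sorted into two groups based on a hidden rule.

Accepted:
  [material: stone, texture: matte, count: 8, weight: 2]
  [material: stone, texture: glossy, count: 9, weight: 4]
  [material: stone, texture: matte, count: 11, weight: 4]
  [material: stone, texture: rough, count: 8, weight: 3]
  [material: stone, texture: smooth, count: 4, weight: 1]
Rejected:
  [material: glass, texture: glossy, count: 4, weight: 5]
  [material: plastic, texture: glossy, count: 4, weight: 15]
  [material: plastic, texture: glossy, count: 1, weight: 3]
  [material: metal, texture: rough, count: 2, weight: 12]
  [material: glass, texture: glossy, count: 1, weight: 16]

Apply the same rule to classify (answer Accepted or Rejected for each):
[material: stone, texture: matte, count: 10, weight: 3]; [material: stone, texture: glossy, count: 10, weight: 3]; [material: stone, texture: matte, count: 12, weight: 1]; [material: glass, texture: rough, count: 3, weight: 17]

Checking candidate rules against both groups, what survives is: material is stone.
[material: stone, texture: matte, count: 10, weight: 3]: material is stone — passes, so Accepted.
[material: stone, texture: glossy, count: 10, weight: 3]: material is stone — passes, so Accepted.
[material: stone, texture: matte, count: 12, weight: 1]: material is stone — passes, so Accepted.
[material: glass, texture: rough, count: 3, weight: 17]: material is glass — fails the rule, so Rejected.

Accepted, Accepted, Accepted, Rejected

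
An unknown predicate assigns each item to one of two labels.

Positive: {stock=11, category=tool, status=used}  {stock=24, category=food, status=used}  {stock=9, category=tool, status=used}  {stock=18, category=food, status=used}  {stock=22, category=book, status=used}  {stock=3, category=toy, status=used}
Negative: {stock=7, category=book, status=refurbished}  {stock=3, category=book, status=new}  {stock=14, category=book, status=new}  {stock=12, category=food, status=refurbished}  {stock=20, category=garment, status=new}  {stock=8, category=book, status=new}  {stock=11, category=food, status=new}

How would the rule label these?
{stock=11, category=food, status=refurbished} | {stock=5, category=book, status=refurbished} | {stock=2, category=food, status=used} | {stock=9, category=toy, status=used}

Negative, Negative, Positive, Positive

A rule that fits every label: status is used — true of each 'Positive' example, false of each 'Negative' one.
Negative: {stock=11, category=food, status=refurbished}, since status is refurbished.
Negative: {stock=5, category=book, status=refurbished}, since status is refurbished.
Positive: {stock=2, category=food, status=used}, since status is used.
Positive: {stock=9, category=toy, status=used}, since status is used.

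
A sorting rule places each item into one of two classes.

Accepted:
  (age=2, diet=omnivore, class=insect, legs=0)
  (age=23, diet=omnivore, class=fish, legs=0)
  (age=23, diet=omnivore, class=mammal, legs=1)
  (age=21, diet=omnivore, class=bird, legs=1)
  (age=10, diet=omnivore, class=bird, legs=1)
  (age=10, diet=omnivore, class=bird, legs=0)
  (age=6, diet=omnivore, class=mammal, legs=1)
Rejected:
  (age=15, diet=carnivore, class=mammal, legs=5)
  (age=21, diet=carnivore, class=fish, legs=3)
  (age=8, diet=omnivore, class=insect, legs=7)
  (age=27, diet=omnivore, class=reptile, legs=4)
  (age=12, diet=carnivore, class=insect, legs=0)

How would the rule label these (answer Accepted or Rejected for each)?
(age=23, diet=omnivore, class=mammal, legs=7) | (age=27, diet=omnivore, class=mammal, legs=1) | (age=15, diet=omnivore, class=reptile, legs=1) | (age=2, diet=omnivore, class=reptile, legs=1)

The common property of the 'Accepted' items is: diet is omnivore AND legs ≤ 1. No 'Rejected' item has it.
(age=23, diet=omnivore, class=mammal, legs=7): Rejected (diet is omnivore, legs = 7). (age=27, diet=omnivore, class=mammal, legs=1): Accepted (diet is omnivore, legs = 1). (age=15, diet=omnivore, class=reptile, legs=1): Accepted (diet is omnivore, legs = 1). (age=2, diet=omnivore, class=reptile, legs=1): Accepted (diet is omnivore, legs = 1).

Rejected, Accepted, Accepted, Accepted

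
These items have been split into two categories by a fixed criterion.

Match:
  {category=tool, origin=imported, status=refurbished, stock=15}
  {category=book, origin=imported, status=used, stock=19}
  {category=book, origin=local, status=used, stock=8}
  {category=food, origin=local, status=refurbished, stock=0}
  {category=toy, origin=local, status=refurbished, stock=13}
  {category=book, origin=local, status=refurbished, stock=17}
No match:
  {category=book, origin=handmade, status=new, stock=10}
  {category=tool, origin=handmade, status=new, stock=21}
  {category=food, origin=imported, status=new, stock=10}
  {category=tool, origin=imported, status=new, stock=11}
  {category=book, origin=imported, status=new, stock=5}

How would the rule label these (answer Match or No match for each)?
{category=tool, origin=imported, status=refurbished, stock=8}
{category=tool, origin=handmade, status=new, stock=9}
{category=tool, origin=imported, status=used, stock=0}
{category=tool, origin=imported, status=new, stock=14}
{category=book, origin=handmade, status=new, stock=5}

Match, No match, Match, No match, No match

Comparing the two groups points to one rule — status is not new.
{category=tool, origin=imported, status=refurbished, stock=8} — status is refurbished, hence Match.
{category=tool, origin=handmade, status=new, stock=9} — status is new, hence No match.
{category=tool, origin=imported, status=used, stock=0} — status is used, hence Match.
{category=tool, origin=imported, status=new, stock=14} — status is new, hence No match.
{category=book, origin=handmade, status=new, stock=5} — status is new, hence No match.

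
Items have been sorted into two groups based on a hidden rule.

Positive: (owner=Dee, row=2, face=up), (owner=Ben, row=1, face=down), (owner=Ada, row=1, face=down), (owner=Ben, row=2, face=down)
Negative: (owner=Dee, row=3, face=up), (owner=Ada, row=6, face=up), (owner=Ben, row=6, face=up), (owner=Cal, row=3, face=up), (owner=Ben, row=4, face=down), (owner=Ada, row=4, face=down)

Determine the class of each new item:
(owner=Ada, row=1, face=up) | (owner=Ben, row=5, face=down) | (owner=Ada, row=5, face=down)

Positive, Negative, Negative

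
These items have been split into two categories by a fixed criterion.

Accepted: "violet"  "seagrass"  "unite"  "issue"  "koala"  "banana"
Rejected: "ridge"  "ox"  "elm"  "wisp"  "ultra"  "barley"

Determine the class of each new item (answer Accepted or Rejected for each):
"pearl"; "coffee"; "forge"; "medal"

One predicate separates the groups cleanly: has ≥ 3 vowels.
"pearl": 2 vowels, does not fit → Rejected. "coffee": 3 vowels, qualifies → Accepted. "forge": 2 vowels, does not fit → Rejected. "medal": 2 vowels, does not fit → Rejected.

Rejected, Accepted, Rejected, Rejected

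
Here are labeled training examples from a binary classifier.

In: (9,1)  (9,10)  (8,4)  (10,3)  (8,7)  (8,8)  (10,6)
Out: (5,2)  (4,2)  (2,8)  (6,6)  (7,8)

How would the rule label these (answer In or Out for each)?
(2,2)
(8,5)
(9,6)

Out, In, In

'In' ⟺ first ≥ 8.
(2,2) → first 2 → Out.
(8,5) → first 8 → In.
(9,6) → first 9 → In.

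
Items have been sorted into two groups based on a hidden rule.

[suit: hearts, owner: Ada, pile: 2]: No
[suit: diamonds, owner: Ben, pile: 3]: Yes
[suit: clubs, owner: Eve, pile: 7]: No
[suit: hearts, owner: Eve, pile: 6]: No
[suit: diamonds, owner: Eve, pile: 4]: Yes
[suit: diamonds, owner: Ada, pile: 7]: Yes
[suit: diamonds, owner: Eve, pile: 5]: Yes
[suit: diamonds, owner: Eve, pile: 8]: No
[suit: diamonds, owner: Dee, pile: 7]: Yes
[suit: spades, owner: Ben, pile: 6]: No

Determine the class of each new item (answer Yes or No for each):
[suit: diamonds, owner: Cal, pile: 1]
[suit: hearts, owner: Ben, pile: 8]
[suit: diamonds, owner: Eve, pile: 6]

Yes, No, Yes

Every 'Yes' example satisfies: suit is diamonds AND pile ≤ 7. None of the 'No' examples do.
[suit: diamonds, owner: Cal, pile: 1]: suit is diamonds, pile = 1, matches → Yes. [suit: hearts, owner: Ben, pile: 8]: suit is hearts, pile = 8, doesn't match → No. [suit: diamonds, owner: Eve, pile: 6]: suit is diamonds, pile = 6, matches → Yes.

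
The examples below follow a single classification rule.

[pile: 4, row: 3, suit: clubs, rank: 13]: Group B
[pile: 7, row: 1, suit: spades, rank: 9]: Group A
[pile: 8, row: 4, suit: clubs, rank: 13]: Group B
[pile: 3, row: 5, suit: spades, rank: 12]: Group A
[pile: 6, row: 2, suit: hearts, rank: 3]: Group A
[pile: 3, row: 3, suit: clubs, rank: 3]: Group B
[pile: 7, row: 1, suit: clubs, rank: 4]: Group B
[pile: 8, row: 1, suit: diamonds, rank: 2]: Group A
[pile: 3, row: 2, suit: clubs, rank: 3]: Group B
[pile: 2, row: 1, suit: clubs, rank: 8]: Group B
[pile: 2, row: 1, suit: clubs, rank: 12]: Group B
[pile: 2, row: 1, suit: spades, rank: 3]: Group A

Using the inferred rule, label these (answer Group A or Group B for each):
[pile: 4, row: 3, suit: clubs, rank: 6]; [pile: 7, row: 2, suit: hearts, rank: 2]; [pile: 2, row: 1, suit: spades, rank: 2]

Comparing the two groups points to one rule — suit is not clubs.
Group B: [pile: 4, row: 3, suit: clubs, rank: 6], since suit is clubs. Group A: [pile: 7, row: 2, suit: hearts, rank: 2], since suit is hearts. Group A: [pile: 2, row: 1, suit: spades, rank: 2], since suit is spades.

Group B, Group A, Group A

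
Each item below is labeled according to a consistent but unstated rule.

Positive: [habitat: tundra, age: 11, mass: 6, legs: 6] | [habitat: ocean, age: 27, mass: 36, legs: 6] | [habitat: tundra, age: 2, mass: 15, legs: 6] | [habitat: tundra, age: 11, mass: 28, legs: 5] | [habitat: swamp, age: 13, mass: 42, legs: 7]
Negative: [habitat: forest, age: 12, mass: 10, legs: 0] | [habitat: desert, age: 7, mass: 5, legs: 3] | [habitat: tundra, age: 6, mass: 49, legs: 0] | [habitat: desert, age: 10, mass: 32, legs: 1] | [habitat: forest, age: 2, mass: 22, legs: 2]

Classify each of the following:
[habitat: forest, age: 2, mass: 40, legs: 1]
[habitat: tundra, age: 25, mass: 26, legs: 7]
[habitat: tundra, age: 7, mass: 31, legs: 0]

Negative, Positive, Negative

One predicate separates the groups cleanly: legs ≥ 5.
[habitat: forest, age: 2, mass: 40, legs: 1]: legs = 1, lacks this property → Negative. [habitat: tundra, age: 25, mass: 26, legs: 7]: legs = 7, has this property → Positive. [habitat: tundra, age: 7, mass: 31, legs: 0]: legs = 0, lacks this property → Negative.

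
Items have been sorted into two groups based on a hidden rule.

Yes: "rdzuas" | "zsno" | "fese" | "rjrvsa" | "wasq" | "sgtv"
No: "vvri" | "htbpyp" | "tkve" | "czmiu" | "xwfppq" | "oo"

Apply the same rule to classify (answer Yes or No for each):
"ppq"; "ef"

One predicate separates the groups cleanly: contains 's'.
No: "ppq", since no 's'. No: "ef", since no 's'.

No, No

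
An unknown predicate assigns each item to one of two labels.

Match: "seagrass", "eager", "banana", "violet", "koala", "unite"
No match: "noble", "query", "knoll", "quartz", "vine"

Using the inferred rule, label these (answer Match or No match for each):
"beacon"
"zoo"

Match, No match

A rule that fits every label: has ≥ 3 vowels — true of each 'Match' example, false of each 'No match' one.
"beacon" — 3 vowels, hence Match.
"zoo" — 2 vowels, hence No match.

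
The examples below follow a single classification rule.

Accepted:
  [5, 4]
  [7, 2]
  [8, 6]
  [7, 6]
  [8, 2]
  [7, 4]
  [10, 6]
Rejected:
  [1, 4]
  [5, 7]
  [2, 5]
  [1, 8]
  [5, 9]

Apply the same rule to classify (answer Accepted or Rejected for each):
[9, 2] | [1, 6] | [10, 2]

Accepted, Rejected, Accepted

Rule: first > second. This holds for each 'Accepted' example and fails for each 'Rejected' one.
[9, 2]: 9 > 2, meets the rule → Accepted.
[1, 6]: 1 < 6, fails the rule → Rejected.
[10, 2]: 10 > 2, meets the rule → Accepted.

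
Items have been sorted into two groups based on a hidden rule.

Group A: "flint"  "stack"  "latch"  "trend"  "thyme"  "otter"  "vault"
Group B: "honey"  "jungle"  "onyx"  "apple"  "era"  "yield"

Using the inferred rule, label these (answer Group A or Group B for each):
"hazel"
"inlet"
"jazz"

'Group A' ⟺ contains 't'.

Group B, Group A, Group B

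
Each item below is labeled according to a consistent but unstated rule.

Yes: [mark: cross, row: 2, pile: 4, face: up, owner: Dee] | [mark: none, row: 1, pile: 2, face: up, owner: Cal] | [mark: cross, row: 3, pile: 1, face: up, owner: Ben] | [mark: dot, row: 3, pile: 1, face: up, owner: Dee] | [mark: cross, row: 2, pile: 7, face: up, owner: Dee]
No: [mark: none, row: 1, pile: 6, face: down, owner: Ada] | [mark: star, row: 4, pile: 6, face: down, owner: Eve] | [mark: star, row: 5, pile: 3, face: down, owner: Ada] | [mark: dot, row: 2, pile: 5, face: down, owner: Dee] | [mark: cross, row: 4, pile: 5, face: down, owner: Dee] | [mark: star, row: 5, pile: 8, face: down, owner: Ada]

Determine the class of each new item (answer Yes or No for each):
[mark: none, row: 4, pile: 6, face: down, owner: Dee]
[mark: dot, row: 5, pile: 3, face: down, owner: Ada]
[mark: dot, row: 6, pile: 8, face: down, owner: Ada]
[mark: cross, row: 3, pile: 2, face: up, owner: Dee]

The pattern is that an item is 'Yes' exactly when: face is up.
[mark: none, row: 4, pile: 6, face: down, owner: Dee] → face is down → No. [mark: dot, row: 5, pile: 3, face: down, owner: Ada] → face is down → No. [mark: dot, row: 6, pile: 8, face: down, owner: Ada] → face is down → No. [mark: cross, row: 3, pile: 2, face: up, owner: Dee] → face is up → Yes.

No, No, No, Yes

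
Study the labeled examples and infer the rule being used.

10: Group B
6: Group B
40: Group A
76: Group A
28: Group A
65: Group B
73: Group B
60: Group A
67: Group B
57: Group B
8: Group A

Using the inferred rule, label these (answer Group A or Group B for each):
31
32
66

Every 'Group A' example satisfies: multiple of 4. None of the 'Group B' examples do.

Group B, Group A, Group B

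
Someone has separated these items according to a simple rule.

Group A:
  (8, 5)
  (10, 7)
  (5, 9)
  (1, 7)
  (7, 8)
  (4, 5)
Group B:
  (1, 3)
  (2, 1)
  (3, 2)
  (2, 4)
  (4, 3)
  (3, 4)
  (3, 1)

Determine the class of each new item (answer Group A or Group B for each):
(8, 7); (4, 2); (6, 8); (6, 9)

Group A, Group B, Group A, Group A

The classifier is using: sum ≥ 8.
(8, 7): Group A (8+7 = 15).
(4, 2): Group B (4+2 = 6).
(6, 8): Group A (6+8 = 14).
(6, 9): Group A (6+9 = 15).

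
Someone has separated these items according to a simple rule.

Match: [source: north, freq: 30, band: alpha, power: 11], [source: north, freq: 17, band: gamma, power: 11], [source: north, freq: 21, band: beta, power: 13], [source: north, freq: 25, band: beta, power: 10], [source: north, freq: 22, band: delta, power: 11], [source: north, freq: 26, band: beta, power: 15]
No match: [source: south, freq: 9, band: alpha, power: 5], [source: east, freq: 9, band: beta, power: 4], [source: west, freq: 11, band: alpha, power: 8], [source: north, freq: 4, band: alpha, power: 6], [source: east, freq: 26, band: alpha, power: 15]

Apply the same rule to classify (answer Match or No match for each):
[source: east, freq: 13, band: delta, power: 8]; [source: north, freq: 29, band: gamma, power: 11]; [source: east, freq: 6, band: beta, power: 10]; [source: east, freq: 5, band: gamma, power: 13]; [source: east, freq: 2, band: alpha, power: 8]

The pattern is that an item is 'Match' exactly when: source is north AND freq ≥ 9.

No match, Match, No match, No match, No match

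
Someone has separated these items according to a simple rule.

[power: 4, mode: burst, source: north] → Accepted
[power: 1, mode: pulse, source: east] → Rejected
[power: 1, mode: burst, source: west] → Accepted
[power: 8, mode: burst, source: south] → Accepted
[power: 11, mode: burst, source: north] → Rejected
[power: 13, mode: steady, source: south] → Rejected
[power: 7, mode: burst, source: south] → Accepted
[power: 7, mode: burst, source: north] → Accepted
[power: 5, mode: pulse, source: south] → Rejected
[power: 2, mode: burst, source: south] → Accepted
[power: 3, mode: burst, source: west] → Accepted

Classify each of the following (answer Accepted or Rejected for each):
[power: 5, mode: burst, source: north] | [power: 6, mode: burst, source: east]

Accepted, Accepted

The pattern is that an item is 'Accepted' exactly when: mode is burst AND power ≤ 8.
[power: 5, mode: burst, source: north]: mode is burst, power = 5 — fits, so Accepted.
[power: 6, mode: burst, source: east]: mode is burst, power = 6 — fits, so Accepted.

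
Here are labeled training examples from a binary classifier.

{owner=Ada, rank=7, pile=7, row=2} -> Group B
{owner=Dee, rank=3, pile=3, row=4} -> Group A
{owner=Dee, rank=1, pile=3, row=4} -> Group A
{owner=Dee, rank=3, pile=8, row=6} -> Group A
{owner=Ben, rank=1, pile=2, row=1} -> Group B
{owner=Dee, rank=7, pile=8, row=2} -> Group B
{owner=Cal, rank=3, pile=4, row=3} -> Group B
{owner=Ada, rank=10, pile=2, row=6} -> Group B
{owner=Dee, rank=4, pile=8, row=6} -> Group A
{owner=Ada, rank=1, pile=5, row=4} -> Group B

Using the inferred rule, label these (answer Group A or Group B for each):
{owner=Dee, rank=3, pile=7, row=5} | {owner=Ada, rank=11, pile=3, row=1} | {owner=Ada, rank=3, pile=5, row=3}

Group A, Group B, Group B

'Group A' ⟺ owner is Dee AND row ≥ 3.
{owner=Dee, rank=3, pile=7, row=5}: owner is Dee, row = 5 — fits, so Group A. {owner=Ada, rank=11, pile=3, row=1}: owner is Ada, row = 1 — does not satisfy this, so Group B. {owner=Ada, rank=3, pile=5, row=3}: owner is Ada, row = 3 — does not satisfy this, so Group B.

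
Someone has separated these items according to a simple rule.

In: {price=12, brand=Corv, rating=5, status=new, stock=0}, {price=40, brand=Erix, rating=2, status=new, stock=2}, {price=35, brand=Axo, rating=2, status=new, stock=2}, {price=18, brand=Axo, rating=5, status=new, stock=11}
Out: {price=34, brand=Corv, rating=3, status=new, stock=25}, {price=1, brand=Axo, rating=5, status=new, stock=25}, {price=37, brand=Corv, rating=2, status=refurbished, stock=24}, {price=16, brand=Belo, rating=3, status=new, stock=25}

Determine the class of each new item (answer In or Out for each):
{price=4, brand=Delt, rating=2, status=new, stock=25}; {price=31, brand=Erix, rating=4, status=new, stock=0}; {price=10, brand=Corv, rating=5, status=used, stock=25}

A rule that fits every label: stock ≤ 11 — true of each 'In' example, false of each 'Out' one.
{price=4, brand=Delt, rating=2, status=new, stock=25} — stock = 25, hence Out. {price=31, brand=Erix, rating=4, status=new, stock=0} — stock = 0, hence In. {price=10, brand=Corv, rating=5, status=used, stock=25} — stock = 25, hence Out.

Out, In, Out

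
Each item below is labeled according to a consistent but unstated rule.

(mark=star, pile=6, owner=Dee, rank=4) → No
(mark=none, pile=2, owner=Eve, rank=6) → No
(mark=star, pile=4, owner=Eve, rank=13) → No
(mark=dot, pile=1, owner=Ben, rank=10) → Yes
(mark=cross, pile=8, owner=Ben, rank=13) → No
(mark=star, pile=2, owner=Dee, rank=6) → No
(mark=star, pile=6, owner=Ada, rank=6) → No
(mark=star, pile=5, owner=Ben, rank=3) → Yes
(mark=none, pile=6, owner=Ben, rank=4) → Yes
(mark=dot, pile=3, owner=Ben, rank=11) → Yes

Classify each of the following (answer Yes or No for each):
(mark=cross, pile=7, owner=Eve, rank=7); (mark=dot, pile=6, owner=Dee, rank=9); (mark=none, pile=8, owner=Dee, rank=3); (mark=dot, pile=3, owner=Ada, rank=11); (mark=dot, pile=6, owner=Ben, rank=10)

The rule appears to be: owner is Ben AND pile ≤ 6.
(mark=cross, pile=7, owner=Eve, rank=7) → owner is Eve, pile = 7 → No.
(mark=dot, pile=6, owner=Dee, rank=9) → owner is Dee, pile = 6 → No.
(mark=none, pile=8, owner=Dee, rank=3) → owner is Dee, pile = 8 → No.
(mark=dot, pile=3, owner=Ada, rank=11) → owner is Ada, pile = 3 → No.
(mark=dot, pile=6, owner=Ben, rank=10) → owner is Ben, pile = 6 → Yes.

No, No, No, No, Yes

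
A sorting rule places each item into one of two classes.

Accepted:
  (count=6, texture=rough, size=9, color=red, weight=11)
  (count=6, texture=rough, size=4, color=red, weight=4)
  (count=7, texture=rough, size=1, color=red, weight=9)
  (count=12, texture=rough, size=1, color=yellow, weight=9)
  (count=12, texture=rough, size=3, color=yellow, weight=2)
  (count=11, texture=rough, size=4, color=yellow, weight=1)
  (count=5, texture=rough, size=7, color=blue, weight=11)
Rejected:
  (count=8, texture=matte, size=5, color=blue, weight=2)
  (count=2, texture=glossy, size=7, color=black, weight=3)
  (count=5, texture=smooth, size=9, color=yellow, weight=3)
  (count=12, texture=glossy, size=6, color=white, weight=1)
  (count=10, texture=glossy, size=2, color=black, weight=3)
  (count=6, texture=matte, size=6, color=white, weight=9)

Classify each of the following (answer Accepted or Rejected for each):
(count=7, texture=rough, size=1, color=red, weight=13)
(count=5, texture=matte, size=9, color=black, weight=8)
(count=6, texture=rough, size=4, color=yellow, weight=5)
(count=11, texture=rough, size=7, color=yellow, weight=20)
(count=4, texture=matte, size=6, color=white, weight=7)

Accepted, Rejected, Accepted, Accepted, Rejected

'Accepted' ⟺ texture is rough.
(count=7, texture=rough, size=1, color=red, weight=13): Accepted (texture is rough). (count=5, texture=matte, size=9, color=black, weight=8): Rejected (texture is matte). (count=6, texture=rough, size=4, color=yellow, weight=5): Accepted (texture is rough). (count=11, texture=rough, size=7, color=yellow, weight=20): Accepted (texture is rough). (count=4, texture=matte, size=6, color=white, weight=7): Rejected (texture is matte).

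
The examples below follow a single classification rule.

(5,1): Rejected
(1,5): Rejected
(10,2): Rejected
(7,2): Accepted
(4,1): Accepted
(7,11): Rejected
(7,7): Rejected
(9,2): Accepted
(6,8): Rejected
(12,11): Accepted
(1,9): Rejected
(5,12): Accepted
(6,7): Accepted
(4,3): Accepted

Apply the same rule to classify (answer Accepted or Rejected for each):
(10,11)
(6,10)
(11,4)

Accepted, Rejected, Accepted

The rule appears to be: sum is odd.
Accepted: (10,11), since 10+11 = 21. Rejected: (6,10), since 6+10 = 16. Accepted: (11,4), since 11+4 = 15.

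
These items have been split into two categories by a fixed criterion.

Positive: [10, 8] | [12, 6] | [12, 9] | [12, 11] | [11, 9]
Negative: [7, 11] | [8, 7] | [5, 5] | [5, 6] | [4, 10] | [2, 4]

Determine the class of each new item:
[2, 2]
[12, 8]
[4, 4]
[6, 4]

All 'Positive' examples share one property — first ≥ 9 — and every 'Negative' example lacks it.
Negative: [2, 2], since first 2. Positive: [12, 8], since first 12. Negative: [4, 4], since first 4. Negative: [6, 4], since first 6.

Negative, Positive, Negative, Negative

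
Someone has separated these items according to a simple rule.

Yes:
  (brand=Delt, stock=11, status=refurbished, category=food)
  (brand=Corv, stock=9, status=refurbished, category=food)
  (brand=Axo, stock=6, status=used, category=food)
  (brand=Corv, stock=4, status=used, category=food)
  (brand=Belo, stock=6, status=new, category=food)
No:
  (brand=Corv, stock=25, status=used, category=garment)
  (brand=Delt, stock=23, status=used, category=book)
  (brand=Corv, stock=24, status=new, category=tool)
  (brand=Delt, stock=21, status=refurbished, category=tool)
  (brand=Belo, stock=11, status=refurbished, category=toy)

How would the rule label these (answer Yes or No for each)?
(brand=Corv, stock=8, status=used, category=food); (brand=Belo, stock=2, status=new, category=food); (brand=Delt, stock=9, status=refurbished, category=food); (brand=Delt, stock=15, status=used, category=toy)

Yes, Yes, Yes, No

The common property of the 'Yes' items is: category is food. No 'No' item has it.
(brand=Corv, stock=8, status=used, category=food): Yes (category is food). (brand=Belo, stock=2, status=new, category=food): Yes (category is food). (brand=Delt, stock=9, status=refurbished, category=food): Yes (category is food). (brand=Delt, stock=15, status=used, category=toy): No (category is toy).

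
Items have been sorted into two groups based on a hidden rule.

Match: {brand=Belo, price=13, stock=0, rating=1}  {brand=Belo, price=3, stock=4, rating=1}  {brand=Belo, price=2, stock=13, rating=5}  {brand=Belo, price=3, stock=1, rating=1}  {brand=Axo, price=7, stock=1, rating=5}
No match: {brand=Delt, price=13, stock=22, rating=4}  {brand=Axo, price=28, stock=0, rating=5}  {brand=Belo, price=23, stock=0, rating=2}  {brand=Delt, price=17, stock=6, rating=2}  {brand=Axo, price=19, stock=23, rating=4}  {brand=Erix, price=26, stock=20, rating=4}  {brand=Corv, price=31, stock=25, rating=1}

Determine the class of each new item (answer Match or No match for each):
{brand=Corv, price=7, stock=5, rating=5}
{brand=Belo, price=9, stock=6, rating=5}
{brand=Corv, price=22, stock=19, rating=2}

Match, Match, No match

All 'Match' examples share one property — price ≤ 13 AND stock ≤ 13 — and every 'No match' example lacks it.
{brand=Corv, price=7, stock=5, rating=5}: price = 7, stock = 5 — passes, so Match. {brand=Belo, price=9, stock=6, rating=5}: price = 9, stock = 6 — passes, so Match. {brand=Corv, price=22, stock=19, rating=2}: price = 22, stock = 19 — does not pass, so No match.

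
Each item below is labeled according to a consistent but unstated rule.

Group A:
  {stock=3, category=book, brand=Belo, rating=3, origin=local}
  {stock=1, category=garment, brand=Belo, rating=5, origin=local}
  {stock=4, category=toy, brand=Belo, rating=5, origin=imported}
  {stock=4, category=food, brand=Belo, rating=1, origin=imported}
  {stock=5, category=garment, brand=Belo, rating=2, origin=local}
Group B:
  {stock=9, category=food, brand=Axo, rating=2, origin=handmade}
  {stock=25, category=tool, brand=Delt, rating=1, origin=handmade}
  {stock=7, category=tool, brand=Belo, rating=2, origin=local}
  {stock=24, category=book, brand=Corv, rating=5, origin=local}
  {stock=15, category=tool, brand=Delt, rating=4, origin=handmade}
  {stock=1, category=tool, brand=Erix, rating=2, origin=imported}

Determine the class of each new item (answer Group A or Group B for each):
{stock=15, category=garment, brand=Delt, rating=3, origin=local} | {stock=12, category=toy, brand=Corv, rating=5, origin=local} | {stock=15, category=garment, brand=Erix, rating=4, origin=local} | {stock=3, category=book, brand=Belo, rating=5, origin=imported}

Every 'Group A' example satisfies: brand is Belo AND stock ≤ 5. None of the 'Group B' examples do.

Group B, Group B, Group B, Group A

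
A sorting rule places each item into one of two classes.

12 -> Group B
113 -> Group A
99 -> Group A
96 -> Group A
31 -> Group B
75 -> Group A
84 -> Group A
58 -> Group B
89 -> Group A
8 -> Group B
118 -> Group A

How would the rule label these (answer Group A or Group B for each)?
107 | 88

Rule: at least 75. This holds for each 'Group A' example and fails for each 'Group B' one.
Group A: 107, since 107 ≥ 75.
Group A: 88, since 88 ≥ 75.

Group A, Group A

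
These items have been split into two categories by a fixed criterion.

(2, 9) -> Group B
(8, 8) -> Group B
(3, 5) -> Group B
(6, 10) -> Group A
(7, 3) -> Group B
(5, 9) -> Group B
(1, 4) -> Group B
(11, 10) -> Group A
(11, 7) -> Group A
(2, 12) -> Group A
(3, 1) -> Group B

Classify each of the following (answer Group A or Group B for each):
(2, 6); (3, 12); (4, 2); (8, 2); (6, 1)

Group B, Group A, Group B, Group B, Group B

The common property of the 'Group A' items is: max ≥ 10. No 'Group B' item has it.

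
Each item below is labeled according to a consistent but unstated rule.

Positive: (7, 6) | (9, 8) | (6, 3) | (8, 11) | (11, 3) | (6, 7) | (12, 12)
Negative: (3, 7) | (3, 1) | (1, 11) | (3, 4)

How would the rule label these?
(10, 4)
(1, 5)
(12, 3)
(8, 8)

Positive, Negative, Positive, Positive

The classifier is using: first ≥ 4.
(10, 4) → first 10 → Positive.
(1, 5) → first 1 → Negative.
(12, 3) → first 12 → Positive.
(8, 8) → first 8 → Positive.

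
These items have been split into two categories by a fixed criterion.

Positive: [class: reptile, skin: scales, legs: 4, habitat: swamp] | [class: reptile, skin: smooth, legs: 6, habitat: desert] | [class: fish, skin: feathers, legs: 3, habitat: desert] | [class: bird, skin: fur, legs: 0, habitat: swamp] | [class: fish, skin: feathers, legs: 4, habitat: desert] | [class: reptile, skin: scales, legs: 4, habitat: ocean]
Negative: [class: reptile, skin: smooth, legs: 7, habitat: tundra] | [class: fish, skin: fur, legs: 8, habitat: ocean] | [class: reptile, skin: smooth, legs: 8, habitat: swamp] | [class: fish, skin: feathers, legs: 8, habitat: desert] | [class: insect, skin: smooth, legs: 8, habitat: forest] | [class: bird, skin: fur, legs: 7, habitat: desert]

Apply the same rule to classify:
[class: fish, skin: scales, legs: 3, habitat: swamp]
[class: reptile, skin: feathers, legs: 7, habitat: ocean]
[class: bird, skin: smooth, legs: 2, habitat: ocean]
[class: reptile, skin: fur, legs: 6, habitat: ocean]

Positive, Negative, Positive, Positive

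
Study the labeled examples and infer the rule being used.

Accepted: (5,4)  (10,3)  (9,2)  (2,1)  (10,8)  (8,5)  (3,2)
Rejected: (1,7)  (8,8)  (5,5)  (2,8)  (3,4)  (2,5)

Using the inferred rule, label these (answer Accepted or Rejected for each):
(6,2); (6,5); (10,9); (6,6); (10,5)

All 'Accepted' examples share one property — first > second — and every 'Rejected' example lacks it.
Accepted: (6,2), since 6 > 2.
Accepted: (6,5), since 6 > 5.
Accepted: (10,9), since 10 > 9.
Rejected: (6,6), since 6 = 6.
Accepted: (10,5), since 10 > 5.

Accepted, Accepted, Accepted, Rejected, Accepted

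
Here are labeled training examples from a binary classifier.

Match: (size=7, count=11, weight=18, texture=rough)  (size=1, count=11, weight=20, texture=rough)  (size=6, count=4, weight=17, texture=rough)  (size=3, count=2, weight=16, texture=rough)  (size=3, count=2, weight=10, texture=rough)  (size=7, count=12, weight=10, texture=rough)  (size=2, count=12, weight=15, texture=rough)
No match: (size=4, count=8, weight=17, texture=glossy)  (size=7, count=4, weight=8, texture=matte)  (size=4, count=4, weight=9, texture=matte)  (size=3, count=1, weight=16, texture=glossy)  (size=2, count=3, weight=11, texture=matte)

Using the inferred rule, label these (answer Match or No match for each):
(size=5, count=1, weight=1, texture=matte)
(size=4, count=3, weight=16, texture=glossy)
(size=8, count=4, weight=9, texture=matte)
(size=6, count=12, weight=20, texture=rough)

No match, No match, No match, Match

Checking candidate rules against both groups, what survives is: texture is rough.
(size=5, count=1, weight=1, texture=matte): No match (texture is matte). (size=4, count=3, weight=16, texture=glossy): No match (texture is glossy). (size=8, count=4, weight=9, texture=matte): No match (texture is matte). (size=6, count=12, weight=20, texture=rough): Match (texture is rough).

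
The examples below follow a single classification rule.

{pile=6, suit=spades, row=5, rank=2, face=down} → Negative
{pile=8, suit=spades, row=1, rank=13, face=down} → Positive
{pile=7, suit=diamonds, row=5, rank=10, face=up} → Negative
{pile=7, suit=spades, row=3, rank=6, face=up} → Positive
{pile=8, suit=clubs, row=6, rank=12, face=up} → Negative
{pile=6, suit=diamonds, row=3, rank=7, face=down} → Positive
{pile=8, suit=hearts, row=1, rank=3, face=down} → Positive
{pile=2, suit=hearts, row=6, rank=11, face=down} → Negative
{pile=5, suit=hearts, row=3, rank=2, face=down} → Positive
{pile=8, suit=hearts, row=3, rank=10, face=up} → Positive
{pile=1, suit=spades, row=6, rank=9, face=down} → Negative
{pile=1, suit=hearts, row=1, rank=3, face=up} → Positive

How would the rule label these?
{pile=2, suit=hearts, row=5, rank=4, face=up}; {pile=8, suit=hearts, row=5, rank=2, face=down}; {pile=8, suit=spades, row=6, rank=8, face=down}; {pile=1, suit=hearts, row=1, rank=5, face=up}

The classifier is using: row ≤ 3.

Negative, Negative, Negative, Positive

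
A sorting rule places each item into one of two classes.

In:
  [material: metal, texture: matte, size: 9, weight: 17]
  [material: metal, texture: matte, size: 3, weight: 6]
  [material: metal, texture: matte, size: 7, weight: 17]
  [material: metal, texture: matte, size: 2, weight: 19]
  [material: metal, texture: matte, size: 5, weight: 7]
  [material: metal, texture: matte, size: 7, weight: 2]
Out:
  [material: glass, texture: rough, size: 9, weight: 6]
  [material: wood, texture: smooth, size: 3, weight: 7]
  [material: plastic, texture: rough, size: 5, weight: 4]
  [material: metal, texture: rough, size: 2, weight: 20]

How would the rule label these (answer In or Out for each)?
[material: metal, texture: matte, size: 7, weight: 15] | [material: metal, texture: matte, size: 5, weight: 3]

In, In

Every 'In' example satisfies: texture is matte. None of the 'Out' examples do.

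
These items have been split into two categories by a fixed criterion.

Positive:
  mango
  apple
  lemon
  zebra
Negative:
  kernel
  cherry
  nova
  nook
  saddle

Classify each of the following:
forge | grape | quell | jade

The common property of the 'Positive' items is: odd length. No 'Negative' item has it.
Positive: forge, since length 5.
Positive: grape, since length 5.
Positive: quell, since length 5.
Negative: jade, since length 4.

Positive, Positive, Positive, Negative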